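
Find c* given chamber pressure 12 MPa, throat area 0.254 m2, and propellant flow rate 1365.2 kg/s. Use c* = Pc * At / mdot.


c* = 12e6 * 0.254 / 1365.2 = 2233 m/s

2233 m/s


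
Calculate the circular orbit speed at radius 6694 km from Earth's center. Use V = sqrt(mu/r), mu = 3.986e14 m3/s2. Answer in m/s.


V = sqrt(3.986e14 / 6694000) = 7717 m/s

7717 m/s


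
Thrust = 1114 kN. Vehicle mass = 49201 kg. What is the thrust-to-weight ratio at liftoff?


TWR = 1114000 / (49201 * 9.81) = 2.31

2.31


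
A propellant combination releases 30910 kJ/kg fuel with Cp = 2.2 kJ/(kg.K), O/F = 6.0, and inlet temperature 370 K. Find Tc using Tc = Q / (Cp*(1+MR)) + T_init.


Tc = 30910 / (2.2 * (1 + 6.0)) + 370 = 2377 K

2377 K


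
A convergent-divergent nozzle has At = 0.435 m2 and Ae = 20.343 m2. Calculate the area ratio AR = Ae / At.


AR = 20.343 / 0.435 = 46.8

46.8


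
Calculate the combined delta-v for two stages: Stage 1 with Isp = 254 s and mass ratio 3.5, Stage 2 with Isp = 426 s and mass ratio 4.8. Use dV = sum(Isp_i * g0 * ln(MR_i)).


dV1 = 254 * 9.81 * ln(3.5) = 3121.6 m/s
dV2 = 426 * 9.81 * ln(4.8) = 6555.3 m/s
Total dV = 3121.6 + 6555.3 = 9676.9 m/s ~ 9677 m/s

9677 m/s


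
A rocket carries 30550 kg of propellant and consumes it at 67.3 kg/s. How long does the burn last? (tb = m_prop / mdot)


tb = 30550 / 67.3 = 453.9 s

453.9 s


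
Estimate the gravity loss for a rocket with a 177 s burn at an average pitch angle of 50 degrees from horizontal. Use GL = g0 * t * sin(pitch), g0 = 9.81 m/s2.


GL = 9.81 * 177 * sin(50 deg) = 1330 m/s

1330 m/s


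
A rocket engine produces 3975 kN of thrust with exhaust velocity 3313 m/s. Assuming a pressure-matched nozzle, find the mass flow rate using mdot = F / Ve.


mdot = F / Ve = 3975000 / 3313 = 1199.8 kg/s

1199.8 kg/s


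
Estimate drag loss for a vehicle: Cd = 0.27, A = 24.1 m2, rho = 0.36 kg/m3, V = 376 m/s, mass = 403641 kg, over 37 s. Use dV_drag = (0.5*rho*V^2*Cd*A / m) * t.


D = 0.5 * 0.36 * 376^2 * 0.27 * 24.1 = 165588.05 N
a = 165588.05 / 403641 = 0.4102 m/s2
dV = 0.4102 * 37 = 15.2 m/s

15.2 m/s


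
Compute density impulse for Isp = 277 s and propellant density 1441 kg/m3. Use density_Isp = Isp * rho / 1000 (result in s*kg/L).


rho*Isp = 277 * 1441 / 1000 = 399 s*kg/L

399 s*kg/L


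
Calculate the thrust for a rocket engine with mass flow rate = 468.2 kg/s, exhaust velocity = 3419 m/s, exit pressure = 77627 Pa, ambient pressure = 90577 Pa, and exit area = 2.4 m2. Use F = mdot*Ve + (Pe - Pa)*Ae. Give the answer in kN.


F = 468.2 * 3419 + (77627 - 90577) * 2.4 = 1.5697e+06 N = 1569.7 kN

1569.7 kN


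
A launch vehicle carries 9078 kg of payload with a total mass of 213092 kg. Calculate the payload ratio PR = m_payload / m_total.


PR = 9078 / 213092 = 0.0426

0.0426


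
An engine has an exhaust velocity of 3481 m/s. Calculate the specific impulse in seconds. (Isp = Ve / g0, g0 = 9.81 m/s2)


Isp = Ve / g0 = 3481 / 9.81 = 354.8 s

354.8 s


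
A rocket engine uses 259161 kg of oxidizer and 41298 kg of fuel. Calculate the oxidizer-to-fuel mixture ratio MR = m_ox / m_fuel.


MR = 259161 / 41298 = 6.28

6.28


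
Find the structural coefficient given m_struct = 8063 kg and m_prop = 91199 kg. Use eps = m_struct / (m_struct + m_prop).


eps = 8063 / (8063 + 91199) = 0.0812

0.0812


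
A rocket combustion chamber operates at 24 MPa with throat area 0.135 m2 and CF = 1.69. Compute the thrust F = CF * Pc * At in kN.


F = 1.69 * 24e6 * 0.135 = 5.4756e+06 N = 5475.6 kN

5475.6 kN


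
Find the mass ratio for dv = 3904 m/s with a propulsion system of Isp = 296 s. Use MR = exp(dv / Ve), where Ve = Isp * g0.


Ve = 296 * 9.81 = 2903.76 m/s
MR = exp(3904 / 2903.76) = 3.836

3.836


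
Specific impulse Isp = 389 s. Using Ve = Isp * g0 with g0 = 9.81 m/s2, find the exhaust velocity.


Ve = Isp * g0 = 389 * 9.81 = 3816.1 m/s

3816.1 m/s


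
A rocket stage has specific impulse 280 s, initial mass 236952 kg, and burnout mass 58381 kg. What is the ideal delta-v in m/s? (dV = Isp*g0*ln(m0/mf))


Ve = 280 * 9.81 = 2746.8 m/s
dV = 2746.8 * ln(236952/58381) = 3848 m/s

3848 m/s


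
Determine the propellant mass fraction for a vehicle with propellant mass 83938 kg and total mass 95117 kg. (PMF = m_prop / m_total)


PMF = 83938 / 95117 = 0.882

0.882


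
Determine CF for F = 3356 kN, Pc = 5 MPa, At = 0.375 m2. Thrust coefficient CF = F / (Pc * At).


CF = 3356000 / (5e6 * 0.375) = 1.79

1.79


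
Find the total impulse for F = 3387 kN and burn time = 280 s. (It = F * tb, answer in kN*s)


It = 3387 * 280 = 948360 kN*s

948360 kN*s


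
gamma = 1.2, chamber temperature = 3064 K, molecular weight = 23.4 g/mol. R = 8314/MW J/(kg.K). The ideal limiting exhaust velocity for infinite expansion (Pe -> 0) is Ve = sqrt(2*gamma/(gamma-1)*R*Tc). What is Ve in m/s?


R = 8314 / 23.4 = 355.3 J/(kg.K)
Ve = sqrt(2 * 1.2 / (1.2 - 1) * 355.3 * 3064) = 3614 m/s

3614 m/s


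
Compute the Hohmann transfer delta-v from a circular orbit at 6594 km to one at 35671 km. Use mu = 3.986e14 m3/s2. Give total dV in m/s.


V1 = sqrt(mu/r1) = 7774.89 m/s
dV1 = V1*(sqrt(2*r2/(r1+r2)) - 1) = 2326.39 m/s
V2 = sqrt(mu/r2) = 3342.8 m/s
dV2 = V2*(1 - sqrt(2*r1/(r1+r2))) = 1475.52 m/s
Total dV = 3802 m/s

3802 m/s


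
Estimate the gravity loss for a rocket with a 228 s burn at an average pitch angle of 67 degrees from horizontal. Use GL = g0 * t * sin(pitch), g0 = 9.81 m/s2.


GL = 9.81 * 228 * sin(67 deg) = 2059 m/s

2059 m/s


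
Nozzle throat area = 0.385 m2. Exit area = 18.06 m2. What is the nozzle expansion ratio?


AR = 18.06 / 0.385 = 46.9

46.9


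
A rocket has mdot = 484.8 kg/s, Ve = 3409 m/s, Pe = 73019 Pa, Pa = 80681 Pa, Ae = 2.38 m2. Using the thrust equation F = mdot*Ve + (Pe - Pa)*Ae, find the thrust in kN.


F = 484.8 * 3409 + (73019 - 80681) * 2.38 = 1.6344e+06 N = 1634.4 kN

1634.4 kN


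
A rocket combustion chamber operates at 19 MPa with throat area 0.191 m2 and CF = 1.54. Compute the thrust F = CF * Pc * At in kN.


F = 1.54 * 19e6 * 0.191 = 5.5887e+06 N = 5588.7 kN

5588.7 kN


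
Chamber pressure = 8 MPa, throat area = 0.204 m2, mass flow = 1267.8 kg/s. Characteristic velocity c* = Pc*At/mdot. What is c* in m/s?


c* = 8e6 * 0.204 / 1267.8 = 1287 m/s

1287 m/s


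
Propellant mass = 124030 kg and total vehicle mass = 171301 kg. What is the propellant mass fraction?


PMF = 124030 / 171301 = 0.724

0.724


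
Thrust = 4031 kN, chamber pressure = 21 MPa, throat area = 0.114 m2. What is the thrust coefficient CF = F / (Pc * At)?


CF = 4031000 / (21e6 * 0.114) = 1.68

1.68


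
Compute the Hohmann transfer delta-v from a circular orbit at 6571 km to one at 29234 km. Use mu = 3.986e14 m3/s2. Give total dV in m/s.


V1 = sqrt(mu/r1) = 7788.48 m/s
dV1 = V1*(sqrt(2*r2/(r1+r2)) - 1) = 2164.2 m/s
V2 = sqrt(mu/r2) = 3692.53 m/s
dV2 = V2*(1 - sqrt(2*r1/(r1+r2))) = 1455.44 m/s
Total dV = 3620 m/s

3620 m/s


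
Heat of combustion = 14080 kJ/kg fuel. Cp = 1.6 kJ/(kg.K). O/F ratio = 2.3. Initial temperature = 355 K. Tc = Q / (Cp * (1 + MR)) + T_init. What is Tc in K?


Tc = 14080 / (1.6 * (1 + 2.3)) + 355 = 3022 K

3022 K


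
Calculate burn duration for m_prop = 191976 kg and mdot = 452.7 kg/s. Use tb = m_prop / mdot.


tb = 191976 / 452.7 = 424.1 s

424.1 s


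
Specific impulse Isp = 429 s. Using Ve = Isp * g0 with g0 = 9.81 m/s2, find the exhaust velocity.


Ve = Isp * g0 = 429 * 9.81 = 4208.5 m/s

4208.5 m/s


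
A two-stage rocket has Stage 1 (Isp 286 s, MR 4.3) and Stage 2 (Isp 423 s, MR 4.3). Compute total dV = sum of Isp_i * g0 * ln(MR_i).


dV1 = 286 * 9.81 * ln(4.3) = 4092.4 m/s
dV2 = 423 * 9.81 * ln(4.3) = 6052.7 m/s
Total dV = 4092.4 + 6052.7 = 10145.1 m/s ~ 10145 m/s

10145 m/s


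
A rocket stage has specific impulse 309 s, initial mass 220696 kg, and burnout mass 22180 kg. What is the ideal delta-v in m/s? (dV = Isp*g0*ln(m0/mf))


Ve = 309 * 9.81 = 3031.29 m/s
dV = 3031.29 * ln(220696/22180) = 6965 m/s

6965 m/s


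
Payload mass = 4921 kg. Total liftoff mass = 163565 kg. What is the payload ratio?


PR = 4921 / 163565 = 0.0301

0.0301


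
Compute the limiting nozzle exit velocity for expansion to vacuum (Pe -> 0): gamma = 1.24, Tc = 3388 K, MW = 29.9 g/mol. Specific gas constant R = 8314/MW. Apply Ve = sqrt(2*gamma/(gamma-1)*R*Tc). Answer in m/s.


R = 8314 / 29.9 = 278.06 J/(kg.K)
Ve = sqrt(2 * 1.24 / (1.24 - 1) * 278.06 * 3388) = 3120 m/s

3120 m/s


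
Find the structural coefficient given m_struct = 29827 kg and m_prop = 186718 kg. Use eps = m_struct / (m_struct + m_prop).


eps = 29827 / (29827 + 186718) = 0.1377

0.1377


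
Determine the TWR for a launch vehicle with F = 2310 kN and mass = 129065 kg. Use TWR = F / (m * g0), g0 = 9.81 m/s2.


TWR = 2310000 / (129065 * 9.81) = 1.82

1.82


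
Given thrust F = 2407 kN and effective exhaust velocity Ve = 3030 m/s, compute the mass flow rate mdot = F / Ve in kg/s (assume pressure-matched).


mdot = F / Ve = 2407000 / 3030 = 794.4 kg/s

794.4 kg/s


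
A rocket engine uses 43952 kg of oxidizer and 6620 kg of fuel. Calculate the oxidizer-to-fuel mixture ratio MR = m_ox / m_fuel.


MR = 43952 / 6620 = 6.64

6.64


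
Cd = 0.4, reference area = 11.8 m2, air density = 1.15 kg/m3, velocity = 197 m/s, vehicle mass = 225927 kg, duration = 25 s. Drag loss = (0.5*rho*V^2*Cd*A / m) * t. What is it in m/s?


D = 0.5 * 1.15 * 197^2 * 0.4 * 11.8 = 105327.63 N
a = 105327.63 / 225927 = 0.4662 m/s2
dV = 0.4662 * 25 = 11.7 m/s

11.7 m/s


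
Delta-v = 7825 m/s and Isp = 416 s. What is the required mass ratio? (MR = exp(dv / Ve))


Ve = 416 * 9.81 = 4080.96 m/s
MR = exp(7825 / 4080.96) = 6.804

6.804


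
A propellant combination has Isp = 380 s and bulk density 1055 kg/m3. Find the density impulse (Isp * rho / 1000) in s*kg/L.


rho*Isp = 380 * 1055 / 1000 = 401 s*kg/L

401 s*kg/L


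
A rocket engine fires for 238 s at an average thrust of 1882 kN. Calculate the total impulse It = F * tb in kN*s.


It = 1882 * 238 = 447916 kN*s

447916 kN*s


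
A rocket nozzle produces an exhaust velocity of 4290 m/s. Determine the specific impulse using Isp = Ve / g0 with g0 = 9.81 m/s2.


Isp = Ve / g0 = 4290 / 9.81 = 437.3 s

437.3 s


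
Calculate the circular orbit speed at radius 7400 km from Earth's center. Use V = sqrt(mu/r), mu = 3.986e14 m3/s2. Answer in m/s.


V = sqrt(3.986e14 / 7400000) = 7339 m/s

7339 m/s


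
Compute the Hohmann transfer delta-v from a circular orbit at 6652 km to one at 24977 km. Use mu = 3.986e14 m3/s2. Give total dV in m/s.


V1 = sqrt(mu/r1) = 7740.92 m/s
dV1 = V1*(sqrt(2*r2/(r1+r2)) - 1) = 1987.34 m/s
V2 = sqrt(mu/r2) = 3994.83 m/s
dV2 = V2*(1 - sqrt(2*r1/(r1+r2))) = 1403.95 m/s
Total dV = 3391 m/s

3391 m/s


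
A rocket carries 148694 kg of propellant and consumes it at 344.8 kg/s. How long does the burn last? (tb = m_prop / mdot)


tb = 148694 / 344.8 = 431.2 s

431.2 s


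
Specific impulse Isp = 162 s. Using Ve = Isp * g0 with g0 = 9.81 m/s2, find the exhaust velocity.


Ve = Isp * g0 = 162 * 9.81 = 1589.2 m/s

1589.2 m/s


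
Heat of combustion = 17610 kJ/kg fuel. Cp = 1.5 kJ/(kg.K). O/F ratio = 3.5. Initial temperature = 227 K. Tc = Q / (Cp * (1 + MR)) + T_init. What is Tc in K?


Tc = 17610 / (1.5 * (1 + 3.5)) + 227 = 2836 K

2836 K


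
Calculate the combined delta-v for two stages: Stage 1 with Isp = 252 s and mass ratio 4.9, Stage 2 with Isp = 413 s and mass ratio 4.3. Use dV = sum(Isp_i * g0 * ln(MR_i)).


dV1 = 252 * 9.81 * ln(4.9) = 3928.8 m/s
dV2 = 413 * 9.81 * ln(4.3) = 5909.6 m/s
Total dV = 3928.8 + 5909.6 = 9838.4 m/s ~ 9838 m/s

9838 m/s


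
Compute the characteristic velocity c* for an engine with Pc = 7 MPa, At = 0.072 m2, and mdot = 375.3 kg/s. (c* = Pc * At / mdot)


c* = 7e6 * 0.072 / 375.3 = 1343 m/s

1343 m/s


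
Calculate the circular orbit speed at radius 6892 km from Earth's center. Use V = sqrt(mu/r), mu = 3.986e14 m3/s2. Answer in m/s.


V = sqrt(3.986e14 / 6892000) = 7605 m/s

7605 m/s


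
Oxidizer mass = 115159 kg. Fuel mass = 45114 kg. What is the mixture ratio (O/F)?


MR = 115159 / 45114 = 2.55

2.55


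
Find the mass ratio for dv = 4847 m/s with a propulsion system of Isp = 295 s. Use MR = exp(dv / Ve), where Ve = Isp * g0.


Ve = 295 * 9.81 = 2893.95 m/s
MR = exp(4847 / 2893.95) = 5.338

5.338


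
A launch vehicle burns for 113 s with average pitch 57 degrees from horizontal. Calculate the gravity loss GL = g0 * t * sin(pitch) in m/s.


GL = 9.81 * 113 * sin(57 deg) = 930 m/s

930 m/s


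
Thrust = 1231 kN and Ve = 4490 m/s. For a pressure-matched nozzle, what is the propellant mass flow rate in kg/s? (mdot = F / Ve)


mdot = F / Ve = 1231000 / 4490 = 274.2 kg/s

274.2 kg/s


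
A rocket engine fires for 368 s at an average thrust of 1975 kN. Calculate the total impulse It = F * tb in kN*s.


It = 1975 * 368 = 726800 kN*s

726800 kN*s


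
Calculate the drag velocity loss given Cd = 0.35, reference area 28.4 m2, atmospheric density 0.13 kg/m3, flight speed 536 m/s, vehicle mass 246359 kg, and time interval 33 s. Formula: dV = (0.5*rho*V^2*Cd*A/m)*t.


D = 0.5 * 0.13 * 536^2 * 0.35 * 28.4 = 185621.95 N
a = 185621.95 / 246359 = 0.7535 m/s2
dV = 0.7535 * 33 = 24.9 m/s

24.9 m/s


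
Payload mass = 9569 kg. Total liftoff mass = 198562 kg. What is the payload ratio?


PR = 9569 / 198562 = 0.0482

0.0482


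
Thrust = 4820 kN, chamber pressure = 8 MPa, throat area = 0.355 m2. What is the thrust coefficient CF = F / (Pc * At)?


CF = 4820000 / (8e6 * 0.355) = 1.7

1.7


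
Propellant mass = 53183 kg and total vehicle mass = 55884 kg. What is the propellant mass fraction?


PMF = 53183 / 55884 = 0.952

0.952


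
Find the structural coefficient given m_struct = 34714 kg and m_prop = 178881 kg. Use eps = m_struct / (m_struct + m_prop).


eps = 34714 / (34714 + 178881) = 0.1625

0.1625


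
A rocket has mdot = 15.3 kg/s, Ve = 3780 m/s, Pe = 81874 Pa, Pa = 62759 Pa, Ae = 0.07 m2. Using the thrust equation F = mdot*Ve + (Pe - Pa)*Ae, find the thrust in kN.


F = 15.3 * 3780 + (81874 - 62759) * 0.07 = 59172.0 N = 59.2 kN

59.2 kN


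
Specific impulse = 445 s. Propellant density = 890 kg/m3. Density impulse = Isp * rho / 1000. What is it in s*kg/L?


rho*Isp = 445 * 890 / 1000 = 396 s*kg/L

396 s*kg/L


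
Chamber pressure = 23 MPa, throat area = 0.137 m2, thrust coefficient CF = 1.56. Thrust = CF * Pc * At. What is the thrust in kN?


F = 1.56 * 23e6 * 0.137 = 4.9156e+06 N = 4915.6 kN

4915.6 kN


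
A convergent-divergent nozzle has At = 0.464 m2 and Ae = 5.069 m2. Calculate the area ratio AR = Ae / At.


AR = 5.069 / 0.464 = 10.9

10.9


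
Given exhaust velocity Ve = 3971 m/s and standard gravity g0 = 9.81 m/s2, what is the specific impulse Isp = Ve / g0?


Isp = Ve / g0 = 3971 / 9.81 = 404.8 s

404.8 s


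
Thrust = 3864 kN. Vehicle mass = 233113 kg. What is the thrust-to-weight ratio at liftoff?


TWR = 3864000 / (233113 * 9.81) = 1.69

1.69


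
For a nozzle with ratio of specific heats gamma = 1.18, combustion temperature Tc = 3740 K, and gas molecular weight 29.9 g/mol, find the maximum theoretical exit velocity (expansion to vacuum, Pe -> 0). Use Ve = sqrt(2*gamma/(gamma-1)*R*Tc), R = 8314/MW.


R = 8314 / 29.9 = 278.06 J/(kg.K)
Ve = sqrt(2 * 1.18 / (1.18 - 1) * 278.06 * 3740) = 3693 m/s

3693 m/s


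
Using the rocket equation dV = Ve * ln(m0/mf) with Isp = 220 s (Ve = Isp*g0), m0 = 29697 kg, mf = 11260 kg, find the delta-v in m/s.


Ve = 220 * 9.81 = 2158.2 m/s
dV = 2158.2 * ln(29697/11260) = 2093 m/s

2093 m/s


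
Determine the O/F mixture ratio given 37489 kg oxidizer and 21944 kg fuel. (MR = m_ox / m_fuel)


MR = 37489 / 21944 = 1.71

1.71


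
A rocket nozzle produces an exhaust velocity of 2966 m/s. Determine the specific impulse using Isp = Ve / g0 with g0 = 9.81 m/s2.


Isp = Ve / g0 = 2966 / 9.81 = 302.3 s

302.3 s


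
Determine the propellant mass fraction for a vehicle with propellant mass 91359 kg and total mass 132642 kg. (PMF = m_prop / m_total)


PMF = 91359 / 132642 = 0.689

0.689


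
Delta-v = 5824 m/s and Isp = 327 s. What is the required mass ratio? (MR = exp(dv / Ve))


Ve = 327 * 9.81 = 3207.87 m/s
MR = exp(5824 / 3207.87) = 6.144

6.144


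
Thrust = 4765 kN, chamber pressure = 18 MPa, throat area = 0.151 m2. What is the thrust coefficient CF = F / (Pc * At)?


CF = 4765000 / (18e6 * 0.151) = 1.75

1.75


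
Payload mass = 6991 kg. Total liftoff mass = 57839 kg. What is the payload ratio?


PR = 6991 / 57839 = 0.1209

0.1209


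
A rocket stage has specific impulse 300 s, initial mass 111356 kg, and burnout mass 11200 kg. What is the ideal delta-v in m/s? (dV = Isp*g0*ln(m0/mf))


Ve = 300 * 9.81 = 2943.0 m/s
dV = 2943.0 * ln(111356/11200) = 6760 m/s

6760 m/s


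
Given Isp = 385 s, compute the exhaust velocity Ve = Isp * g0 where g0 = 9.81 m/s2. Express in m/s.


Ve = Isp * g0 = 385 * 9.81 = 3776.9 m/s

3776.9 m/s


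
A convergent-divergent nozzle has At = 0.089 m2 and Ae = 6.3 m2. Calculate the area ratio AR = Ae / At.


AR = 6.3 / 0.089 = 70.8

70.8


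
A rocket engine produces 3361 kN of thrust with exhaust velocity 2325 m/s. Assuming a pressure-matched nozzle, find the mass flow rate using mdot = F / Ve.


mdot = F / Ve = 3361000 / 2325 = 1445.6 kg/s

1445.6 kg/s


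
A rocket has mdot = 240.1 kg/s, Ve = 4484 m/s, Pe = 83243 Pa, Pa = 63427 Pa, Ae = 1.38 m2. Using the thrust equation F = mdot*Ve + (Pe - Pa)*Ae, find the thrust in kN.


F = 240.1 * 4484 + (83243 - 63427) * 1.38 = 1.1040e+06 N = 1104.0 kN

1104.0 kN


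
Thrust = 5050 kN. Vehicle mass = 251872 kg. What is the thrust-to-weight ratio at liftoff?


TWR = 5050000 / (251872 * 9.81) = 2.04

2.04


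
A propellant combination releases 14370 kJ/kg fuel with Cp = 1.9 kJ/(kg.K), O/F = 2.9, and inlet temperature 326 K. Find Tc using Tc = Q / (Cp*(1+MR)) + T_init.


Tc = 14370 / (1.9 * (1 + 2.9)) + 326 = 2265 K

2265 K


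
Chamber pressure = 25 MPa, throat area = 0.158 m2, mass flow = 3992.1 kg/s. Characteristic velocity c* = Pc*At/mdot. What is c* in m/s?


c* = 25e6 * 0.158 / 3992.1 = 989 m/s

989 m/s


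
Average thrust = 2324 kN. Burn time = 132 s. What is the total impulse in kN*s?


It = 2324 * 132 = 306768 kN*s

306768 kN*s


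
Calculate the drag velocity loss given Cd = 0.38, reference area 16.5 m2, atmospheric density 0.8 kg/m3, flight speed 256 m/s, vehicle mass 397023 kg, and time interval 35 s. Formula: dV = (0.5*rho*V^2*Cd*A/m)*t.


D = 0.5 * 0.8 * 256^2 * 0.38 * 16.5 = 164364.29 N
a = 164364.29 / 397023 = 0.414 m/s2
dV = 0.414 * 35 = 14.5 m/s

14.5 m/s


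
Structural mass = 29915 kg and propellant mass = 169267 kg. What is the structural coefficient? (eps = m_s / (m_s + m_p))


eps = 29915 / (29915 + 169267) = 0.1502

0.1502


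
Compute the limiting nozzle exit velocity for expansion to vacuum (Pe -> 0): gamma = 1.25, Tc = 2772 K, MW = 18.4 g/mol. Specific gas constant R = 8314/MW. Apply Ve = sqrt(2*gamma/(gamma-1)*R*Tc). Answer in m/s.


R = 8314 / 18.4 = 451.85 J/(kg.K)
Ve = sqrt(2 * 1.25 / (1.25 - 1) * 451.85 * 2772) = 3539 m/s

3539 m/s


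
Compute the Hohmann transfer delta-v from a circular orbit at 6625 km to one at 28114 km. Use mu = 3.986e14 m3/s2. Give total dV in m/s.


V1 = sqrt(mu/r1) = 7756.68 m/s
dV1 = V1*(sqrt(2*r2/(r1+r2)) - 1) = 2111.65 m/s
V2 = sqrt(mu/r2) = 3765.37 m/s
dV2 = V2*(1 - sqrt(2*r1/(r1+r2))) = 1439.92 m/s
Total dV = 3552 m/s

3552 m/s


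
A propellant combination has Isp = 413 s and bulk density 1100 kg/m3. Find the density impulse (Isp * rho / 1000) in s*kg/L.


rho*Isp = 413 * 1100 / 1000 = 454 s*kg/L

454 s*kg/L


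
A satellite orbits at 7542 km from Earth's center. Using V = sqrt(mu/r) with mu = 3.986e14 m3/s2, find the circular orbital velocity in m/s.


V = sqrt(3.986e14 / 7542000) = 7270 m/s

7270 m/s


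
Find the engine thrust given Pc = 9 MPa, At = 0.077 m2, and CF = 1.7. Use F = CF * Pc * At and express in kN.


F = 1.7 * 9e6 * 0.077 = 1.1781e+06 N = 1178.1 kN

1178.1 kN


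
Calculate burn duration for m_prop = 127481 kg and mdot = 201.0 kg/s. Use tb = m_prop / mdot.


tb = 127481 / 201.0 = 634.2 s

634.2 s


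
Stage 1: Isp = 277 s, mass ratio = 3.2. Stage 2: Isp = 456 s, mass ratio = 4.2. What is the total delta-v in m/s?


dV1 = 277 * 9.81 * ln(3.2) = 3160.7 m/s
dV2 = 456 * 9.81 * ln(4.2) = 6419.6 m/s
Total dV = 3160.7 + 6419.6 = 9580.3 m/s ~ 9580 m/s

9580 m/s


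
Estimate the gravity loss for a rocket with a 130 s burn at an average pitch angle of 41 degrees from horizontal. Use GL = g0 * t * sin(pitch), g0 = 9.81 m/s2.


GL = 9.81 * 130 * sin(41 deg) = 837 m/s

837 m/s


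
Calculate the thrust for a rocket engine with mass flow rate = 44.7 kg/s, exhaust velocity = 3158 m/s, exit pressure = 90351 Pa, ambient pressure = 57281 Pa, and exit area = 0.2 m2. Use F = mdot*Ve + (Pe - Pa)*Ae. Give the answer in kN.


F = 44.7 * 3158 + (90351 - 57281) * 0.2 = 147777.0 N = 147.8 kN

147.8 kN


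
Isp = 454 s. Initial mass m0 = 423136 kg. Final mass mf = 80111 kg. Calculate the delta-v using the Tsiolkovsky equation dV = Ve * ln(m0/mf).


Ve = 454 * 9.81 = 4453.74 m/s
dV = 4453.74 * ln(423136/80111) = 7412 m/s

7412 m/s


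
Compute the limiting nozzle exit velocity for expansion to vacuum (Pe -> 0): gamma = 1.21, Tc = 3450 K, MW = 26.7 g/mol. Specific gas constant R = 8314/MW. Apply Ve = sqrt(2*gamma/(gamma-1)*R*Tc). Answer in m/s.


R = 8314 / 26.7 = 311.39 J/(kg.K)
Ve = sqrt(2 * 1.21 / (1.21 - 1) * 311.39 * 3450) = 3518 m/s

3518 m/s


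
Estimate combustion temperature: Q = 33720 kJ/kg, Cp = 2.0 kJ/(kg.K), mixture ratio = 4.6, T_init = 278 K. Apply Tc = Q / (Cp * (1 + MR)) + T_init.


Tc = 33720 / (2.0 * (1 + 4.6)) + 278 = 3289 K

3289 K


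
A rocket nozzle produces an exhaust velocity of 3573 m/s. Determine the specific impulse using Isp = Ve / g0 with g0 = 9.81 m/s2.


Isp = Ve / g0 = 3573 / 9.81 = 364.2 s

364.2 s


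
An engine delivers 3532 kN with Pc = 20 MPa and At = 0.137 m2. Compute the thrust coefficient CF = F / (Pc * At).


CF = 3532000 / (20e6 * 0.137) = 1.29

1.29


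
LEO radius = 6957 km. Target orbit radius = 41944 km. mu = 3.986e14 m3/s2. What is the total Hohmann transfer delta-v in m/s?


V1 = sqrt(mu/r1) = 7569.33 m/s
dV1 = V1*(sqrt(2*r2/(r1+r2)) - 1) = 2344.66 m/s
V2 = sqrt(mu/r2) = 3082.72 m/s
dV2 = V2*(1 - sqrt(2*r1/(r1+r2))) = 1438.34 m/s
Total dV = 3783 m/s

3783 m/s


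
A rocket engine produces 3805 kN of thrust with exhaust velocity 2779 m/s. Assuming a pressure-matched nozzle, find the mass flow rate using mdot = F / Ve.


mdot = F / Ve = 3805000 / 2779 = 1369.2 kg/s

1369.2 kg/s


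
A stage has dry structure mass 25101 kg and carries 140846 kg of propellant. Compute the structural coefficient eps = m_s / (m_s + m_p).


eps = 25101 / (25101 + 140846) = 0.1513

0.1513


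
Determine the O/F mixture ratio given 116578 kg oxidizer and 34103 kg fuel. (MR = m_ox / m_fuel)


MR = 116578 / 34103 = 3.42

3.42


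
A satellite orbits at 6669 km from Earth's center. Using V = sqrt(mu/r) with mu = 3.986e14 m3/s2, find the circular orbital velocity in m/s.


V = sqrt(3.986e14 / 6669000) = 7731 m/s

7731 m/s


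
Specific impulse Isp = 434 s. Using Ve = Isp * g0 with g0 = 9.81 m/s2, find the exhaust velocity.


Ve = Isp * g0 = 434 * 9.81 = 4257.5 m/s

4257.5 m/s


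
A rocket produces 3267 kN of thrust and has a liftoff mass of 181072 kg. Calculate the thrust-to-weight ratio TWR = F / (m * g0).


TWR = 3267000 / (181072 * 9.81) = 1.84

1.84


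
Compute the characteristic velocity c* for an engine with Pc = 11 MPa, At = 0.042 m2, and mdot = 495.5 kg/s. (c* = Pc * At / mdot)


c* = 11e6 * 0.042 / 495.5 = 932 m/s

932 m/s


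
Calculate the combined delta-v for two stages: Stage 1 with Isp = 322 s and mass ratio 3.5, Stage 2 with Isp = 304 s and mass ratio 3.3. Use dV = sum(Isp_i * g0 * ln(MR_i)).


dV1 = 322 * 9.81 * ln(3.5) = 3957.3 m/s
dV2 = 304 * 9.81 * ln(3.3) = 3560.6 m/s
Total dV = 3957.3 + 3560.6 = 7517.9 m/s ~ 7518 m/s

7518 m/s


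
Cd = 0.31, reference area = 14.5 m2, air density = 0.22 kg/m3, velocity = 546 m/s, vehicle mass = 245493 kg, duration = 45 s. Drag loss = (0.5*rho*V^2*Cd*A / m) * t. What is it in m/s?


D = 0.5 * 0.22 * 546^2 * 0.31 * 14.5 = 147403.46 N
a = 147403.46 / 245493 = 0.6004 m/s2
dV = 0.6004 * 45 = 27.0 m/s

27.0 m/s


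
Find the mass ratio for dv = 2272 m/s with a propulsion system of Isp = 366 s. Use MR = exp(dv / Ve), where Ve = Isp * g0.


Ve = 366 * 9.81 = 3590.46 m/s
MR = exp(2272 / 3590.46) = 1.883

1.883


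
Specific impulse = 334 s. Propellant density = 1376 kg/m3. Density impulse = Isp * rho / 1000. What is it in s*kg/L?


rho*Isp = 334 * 1376 / 1000 = 460 s*kg/L

460 s*kg/L


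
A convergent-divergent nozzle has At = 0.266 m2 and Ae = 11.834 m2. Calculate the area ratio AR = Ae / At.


AR = 11.834 / 0.266 = 44.5

44.5


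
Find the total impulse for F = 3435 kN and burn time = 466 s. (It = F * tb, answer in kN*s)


It = 3435 * 466 = 1600710 kN*s

1600710 kN*s


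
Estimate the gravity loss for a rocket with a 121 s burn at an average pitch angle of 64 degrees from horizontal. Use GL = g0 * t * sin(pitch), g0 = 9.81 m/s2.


GL = 9.81 * 121 * sin(64 deg) = 1067 m/s

1067 m/s


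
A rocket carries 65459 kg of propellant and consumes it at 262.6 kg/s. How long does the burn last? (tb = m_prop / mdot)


tb = 65459 / 262.6 = 249.3 s

249.3 s


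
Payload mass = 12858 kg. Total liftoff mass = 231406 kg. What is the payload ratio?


PR = 12858 / 231406 = 0.0556

0.0556


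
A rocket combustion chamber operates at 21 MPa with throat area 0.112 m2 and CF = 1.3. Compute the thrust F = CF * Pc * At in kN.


F = 1.3 * 21e6 * 0.112 = 3.0576e+06 N = 3057.6 kN

3057.6 kN


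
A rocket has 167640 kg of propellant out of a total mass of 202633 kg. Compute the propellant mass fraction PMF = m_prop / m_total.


PMF = 167640 / 202633 = 0.827

0.827


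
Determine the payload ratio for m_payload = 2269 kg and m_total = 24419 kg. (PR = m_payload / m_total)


PR = 2269 / 24419 = 0.0929

0.0929


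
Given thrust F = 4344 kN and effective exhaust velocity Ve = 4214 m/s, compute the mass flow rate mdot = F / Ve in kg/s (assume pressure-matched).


mdot = F / Ve = 4344000 / 4214 = 1030.8 kg/s

1030.8 kg/s


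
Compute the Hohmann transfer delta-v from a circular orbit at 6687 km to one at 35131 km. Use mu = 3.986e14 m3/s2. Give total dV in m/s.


V1 = sqrt(mu/r1) = 7720.63 m/s
dV1 = V1*(sqrt(2*r2/(r1+r2)) - 1) = 2287.0 m/s
V2 = sqrt(mu/r2) = 3368.4 m/s
dV2 = V2*(1 - sqrt(2*r1/(r1+r2))) = 1463.5 m/s
Total dV = 3751 m/s

3751 m/s


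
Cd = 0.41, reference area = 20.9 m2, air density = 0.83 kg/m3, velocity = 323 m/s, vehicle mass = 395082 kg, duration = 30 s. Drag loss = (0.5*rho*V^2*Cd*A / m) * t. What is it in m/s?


D = 0.5 * 0.83 * 323^2 * 0.41 * 20.9 = 371008.01 N
a = 371008.01 / 395082 = 0.9391 m/s2
dV = 0.9391 * 30 = 28.2 m/s

28.2 m/s


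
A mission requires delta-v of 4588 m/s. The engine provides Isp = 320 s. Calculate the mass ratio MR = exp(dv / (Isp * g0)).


Ve = 320 * 9.81 = 3139.2 m/s
MR = exp(4588 / 3139.2) = 4.313

4.313


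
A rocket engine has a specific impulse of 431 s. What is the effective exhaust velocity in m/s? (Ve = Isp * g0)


Ve = Isp * g0 = 431 * 9.81 = 4228.1 m/s

4228.1 m/s


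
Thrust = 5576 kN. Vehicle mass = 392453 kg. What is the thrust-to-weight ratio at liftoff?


TWR = 5576000 / (392453 * 9.81) = 1.45

1.45


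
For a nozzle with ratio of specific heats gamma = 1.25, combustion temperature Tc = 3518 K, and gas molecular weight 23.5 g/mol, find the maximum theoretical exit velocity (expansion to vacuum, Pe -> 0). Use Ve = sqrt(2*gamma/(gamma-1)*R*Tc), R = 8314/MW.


R = 8314 / 23.5 = 353.79 J/(kg.K)
Ve = sqrt(2 * 1.25 / (1.25 - 1) * 353.79 * 3518) = 3528 m/s

3528 m/s


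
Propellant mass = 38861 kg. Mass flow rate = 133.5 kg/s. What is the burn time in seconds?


tb = 38861 / 133.5 = 291.1 s

291.1 s


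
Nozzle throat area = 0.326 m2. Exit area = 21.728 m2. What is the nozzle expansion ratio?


AR = 21.728 / 0.326 = 66.7

66.7


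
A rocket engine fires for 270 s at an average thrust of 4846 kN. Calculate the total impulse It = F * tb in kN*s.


It = 4846 * 270 = 1308420 kN*s

1308420 kN*s


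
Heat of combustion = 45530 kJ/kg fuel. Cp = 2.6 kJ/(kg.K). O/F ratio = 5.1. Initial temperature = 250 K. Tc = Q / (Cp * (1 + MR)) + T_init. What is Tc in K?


Tc = 45530 / (2.6 * (1 + 5.1)) + 250 = 3121 K

3121 K


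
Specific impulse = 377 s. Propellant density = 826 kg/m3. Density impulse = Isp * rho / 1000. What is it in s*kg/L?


rho*Isp = 377 * 826 / 1000 = 311 s*kg/L

311 s*kg/L


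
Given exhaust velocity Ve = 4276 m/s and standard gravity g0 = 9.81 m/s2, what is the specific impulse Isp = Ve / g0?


Isp = Ve / g0 = 4276 / 9.81 = 435.9 s

435.9 s


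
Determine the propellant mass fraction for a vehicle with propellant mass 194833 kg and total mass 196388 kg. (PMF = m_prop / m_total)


PMF = 194833 / 196388 = 0.992

0.992


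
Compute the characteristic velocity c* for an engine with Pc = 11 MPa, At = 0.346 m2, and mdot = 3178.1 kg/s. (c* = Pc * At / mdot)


c* = 11e6 * 0.346 / 3178.1 = 1198 m/s

1198 m/s


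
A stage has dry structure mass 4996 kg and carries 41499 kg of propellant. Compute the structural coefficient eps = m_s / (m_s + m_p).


eps = 4996 / (4996 + 41499) = 0.1075

0.1075


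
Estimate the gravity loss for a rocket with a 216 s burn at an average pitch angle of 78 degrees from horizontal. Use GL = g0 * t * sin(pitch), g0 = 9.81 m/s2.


GL = 9.81 * 216 * sin(78 deg) = 2073 m/s

2073 m/s


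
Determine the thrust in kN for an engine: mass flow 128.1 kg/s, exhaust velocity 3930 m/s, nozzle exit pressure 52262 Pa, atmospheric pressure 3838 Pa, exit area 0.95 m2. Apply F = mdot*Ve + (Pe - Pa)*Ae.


F = 128.1 * 3930 + (52262 - 3838) * 0.95 = 549436.0 N = 549.4 kN

549.4 kN


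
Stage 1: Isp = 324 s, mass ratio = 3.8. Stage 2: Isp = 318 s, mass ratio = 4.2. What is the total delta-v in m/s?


dV1 = 324 * 9.81 * ln(3.8) = 4243.2 m/s
dV2 = 318 * 9.81 * ln(4.2) = 4476.9 m/s
Total dV = 4243.2 + 4476.9 = 8720.1 m/s ~ 8720 m/s

8720 m/s


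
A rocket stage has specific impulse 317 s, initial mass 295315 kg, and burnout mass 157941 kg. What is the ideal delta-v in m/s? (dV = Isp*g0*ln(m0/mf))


Ve = 317 * 9.81 = 3109.77 m/s
dV = 3109.77 * ln(295315/157941) = 1946 m/s

1946 m/s


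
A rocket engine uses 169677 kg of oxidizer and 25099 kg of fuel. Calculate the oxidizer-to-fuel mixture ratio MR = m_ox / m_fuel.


MR = 169677 / 25099 = 6.76

6.76


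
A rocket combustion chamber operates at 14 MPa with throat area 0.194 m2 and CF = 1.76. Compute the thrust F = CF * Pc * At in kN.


F = 1.76 * 14e6 * 0.194 = 4.7802e+06 N = 4780.2 kN

4780.2 kN


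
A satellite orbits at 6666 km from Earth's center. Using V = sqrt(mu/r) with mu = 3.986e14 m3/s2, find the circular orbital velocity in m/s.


V = sqrt(3.986e14 / 6666000) = 7733 m/s

7733 m/s


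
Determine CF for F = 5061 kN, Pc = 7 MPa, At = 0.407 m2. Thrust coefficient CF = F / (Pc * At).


CF = 5061000 / (7e6 * 0.407) = 1.78

1.78


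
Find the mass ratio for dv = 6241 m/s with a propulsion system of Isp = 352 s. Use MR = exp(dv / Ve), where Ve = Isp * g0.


Ve = 352 * 9.81 = 3453.12 m/s
MR = exp(6241 / 3453.12) = 6.094

6.094


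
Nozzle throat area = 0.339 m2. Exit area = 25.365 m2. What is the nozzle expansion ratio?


AR = 25.365 / 0.339 = 74.8

74.8


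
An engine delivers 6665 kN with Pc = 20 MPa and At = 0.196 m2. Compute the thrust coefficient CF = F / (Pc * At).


CF = 6665000 / (20e6 * 0.196) = 1.7

1.7


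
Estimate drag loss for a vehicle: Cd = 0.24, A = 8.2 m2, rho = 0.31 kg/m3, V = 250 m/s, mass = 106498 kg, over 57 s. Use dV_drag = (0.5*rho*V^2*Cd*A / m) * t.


D = 0.5 * 0.31 * 250^2 * 0.24 * 8.2 = 19065.0 N
a = 19065.0 / 106498 = 0.179 m/s2
dV = 0.179 * 57 = 10.2 m/s

10.2 m/s


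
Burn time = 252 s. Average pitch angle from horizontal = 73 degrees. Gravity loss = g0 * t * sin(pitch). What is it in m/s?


GL = 9.81 * 252 * sin(73 deg) = 2364 m/s

2364 m/s


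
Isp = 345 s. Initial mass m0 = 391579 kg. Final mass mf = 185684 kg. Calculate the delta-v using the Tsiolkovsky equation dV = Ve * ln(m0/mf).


Ve = 345 * 9.81 = 3384.45 m/s
dV = 3384.45 * ln(391579/185684) = 2525 m/s

2525 m/s


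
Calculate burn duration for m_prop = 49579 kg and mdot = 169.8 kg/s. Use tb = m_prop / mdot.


tb = 49579 / 169.8 = 292.0 s

292.0 s


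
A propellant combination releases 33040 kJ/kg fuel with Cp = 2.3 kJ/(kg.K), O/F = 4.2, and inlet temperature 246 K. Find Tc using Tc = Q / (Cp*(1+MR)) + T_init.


Tc = 33040 / (2.3 * (1 + 4.2)) + 246 = 3009 K

3009 K


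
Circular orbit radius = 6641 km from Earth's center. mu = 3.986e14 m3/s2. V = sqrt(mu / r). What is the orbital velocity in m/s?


V = sqrt(3.986e14 / 6641000) = 7747 m/s

7747 m/s


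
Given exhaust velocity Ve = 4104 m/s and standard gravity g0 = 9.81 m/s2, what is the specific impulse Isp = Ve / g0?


Isp = Ve / g0 = 4104 / 9.81 = 418.3 s

418.3 s


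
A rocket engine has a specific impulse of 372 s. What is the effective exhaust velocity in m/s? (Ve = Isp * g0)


Ve = Isp * g0 = 372 * 9.81 = 3649.3 m/s

3649.3 m/s


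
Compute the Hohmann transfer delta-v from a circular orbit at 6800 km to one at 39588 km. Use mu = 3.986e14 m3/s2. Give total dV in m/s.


V1 = sqrt(mu/r1) = 7656.22 m/s
dV1 = V1*(sqrt(2*r2/(r1+r2)) - 1) = 2346.27 m/s
V2 = sqrt(mu/r2) = 3173.12 m/s
dV2 = V2*(1 - sqrt(2*r1/(r1+r2))) = 1455.0 m/s
Total dV = 3801 m/s

3801 m/s


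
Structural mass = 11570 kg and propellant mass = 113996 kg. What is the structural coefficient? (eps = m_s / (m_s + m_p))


eps = 11570 / (11570 + 113996) = 0.0921

0.0921


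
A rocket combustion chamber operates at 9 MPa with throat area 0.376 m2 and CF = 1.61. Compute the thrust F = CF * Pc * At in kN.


F = 1.61 * 9e6 * 0.376 = 5.4482e+06 N = 5448.2 kN

5448.2 kN


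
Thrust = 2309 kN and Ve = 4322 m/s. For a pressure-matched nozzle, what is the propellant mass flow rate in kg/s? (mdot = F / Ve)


mdot = F / Ve = 2309000 / 4322 = 534.2 kg/s

534.2 kg/s


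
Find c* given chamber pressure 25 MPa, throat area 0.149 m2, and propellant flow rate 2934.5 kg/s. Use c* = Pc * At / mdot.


c* = 25e6 * 0.149 / 2934.5 = 1269 m/s

1269 m/s


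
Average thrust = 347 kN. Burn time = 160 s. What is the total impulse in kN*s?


It = 347 * 160 = 55520 kN*s

55520 kN*s


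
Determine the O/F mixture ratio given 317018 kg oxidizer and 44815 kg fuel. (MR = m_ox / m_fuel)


MR = 317018 / 44815 = 7.07

7.07


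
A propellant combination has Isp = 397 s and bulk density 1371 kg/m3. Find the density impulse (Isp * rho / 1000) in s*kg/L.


rho*Isp = 397 * 1371 / 1000 = 544 s*kg/L

544 s*kg/L


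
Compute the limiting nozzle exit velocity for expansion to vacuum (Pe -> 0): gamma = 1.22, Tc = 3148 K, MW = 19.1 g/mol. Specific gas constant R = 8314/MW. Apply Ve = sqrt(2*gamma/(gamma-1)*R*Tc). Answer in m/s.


R = 8314 / 19.1 = 435.29 J/(kg.K)
Ve = sqrt(2 * 1.22 / (1.22 - 1) * 435.29 * 3148) = 3898 m/s

3898 m/s


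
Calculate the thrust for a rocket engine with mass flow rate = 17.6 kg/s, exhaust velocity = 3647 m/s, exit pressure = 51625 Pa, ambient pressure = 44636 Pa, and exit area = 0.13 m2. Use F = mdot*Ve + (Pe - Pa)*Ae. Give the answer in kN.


F = 17.6 * 3647 + (51625 - 44636) * 0.13 = 65096.0 N = 65.1 kN

65.1 kN


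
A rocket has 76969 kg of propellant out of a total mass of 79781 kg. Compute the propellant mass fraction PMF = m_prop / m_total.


PMF = 76969 / 79781 = 0.965

0.965


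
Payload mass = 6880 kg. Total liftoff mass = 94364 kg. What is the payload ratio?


PR = 6880 / 94364 = 0.0729

0.0729


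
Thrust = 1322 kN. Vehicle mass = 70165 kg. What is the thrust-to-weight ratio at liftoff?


TWR = 1322000 / (70165 * 9.81) = 1.92

1.92


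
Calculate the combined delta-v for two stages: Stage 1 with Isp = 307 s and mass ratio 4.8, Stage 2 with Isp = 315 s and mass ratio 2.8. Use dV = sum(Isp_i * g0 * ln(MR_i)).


dV1 = 307 * 9.81 * ln(4.8) = 4724.2 m/s
dV2 = 315 * 9.81 * ln(2.8) = 3181.7 m/s
Total dV = 4724.2 + 3181.7 = 7905.9 m/s ~ 7906 m/s

7906 m/s


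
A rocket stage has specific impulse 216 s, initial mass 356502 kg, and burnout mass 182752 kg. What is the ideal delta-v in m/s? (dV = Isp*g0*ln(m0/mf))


Ve = 216 * 9.81 = 2118.96 m/s
dV = 2118.96 * ln(356502/182752) = 1416 m/s

1416 m/s


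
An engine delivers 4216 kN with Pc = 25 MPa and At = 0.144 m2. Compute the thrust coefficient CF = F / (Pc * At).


CF = 4216000 / (25e6 * 0.144) = 1.17

1.17


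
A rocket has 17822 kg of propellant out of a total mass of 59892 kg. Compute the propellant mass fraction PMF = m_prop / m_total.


PMF = 17822 / 59892 = 0.298

0.298


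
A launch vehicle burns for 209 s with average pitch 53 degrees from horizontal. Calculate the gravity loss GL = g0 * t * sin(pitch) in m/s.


GL = 9.81 * 209 * sin(53 deg) = 1637 m/s

1637 m/s


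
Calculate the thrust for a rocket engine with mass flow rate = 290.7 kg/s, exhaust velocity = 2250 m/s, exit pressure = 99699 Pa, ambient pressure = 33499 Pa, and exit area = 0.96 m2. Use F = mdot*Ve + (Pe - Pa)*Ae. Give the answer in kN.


F = 290.7 * 2250 + (99699 - 33499) * 0.96 = 717627.0 N = 717.6 kN

717.6 kN


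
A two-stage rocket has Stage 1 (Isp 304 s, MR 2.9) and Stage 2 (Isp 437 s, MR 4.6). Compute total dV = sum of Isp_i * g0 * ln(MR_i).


dV1 = 304 * 9.81 * ln(2.9) = 3175.2 m/s
dV2 = 437 * 9.81 * ln(4.6) = 6542.2 m/s
Total dV = 3175.2 + 6542.2 = 9717.4 m/s ~ 9717 m/s

9717 m/s


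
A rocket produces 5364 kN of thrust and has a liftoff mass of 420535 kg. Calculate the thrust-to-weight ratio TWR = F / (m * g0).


TWR = 5364000 / (420535 * 9.81) = 1.3

1.3


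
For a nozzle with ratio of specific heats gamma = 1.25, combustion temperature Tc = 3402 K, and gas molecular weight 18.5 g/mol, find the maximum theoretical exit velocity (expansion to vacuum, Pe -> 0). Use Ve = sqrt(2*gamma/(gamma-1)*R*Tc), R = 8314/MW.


R = 8314 / 18.5 = 449.41 J/(kg.K)
Ve = sqrt(2 * 1.25 / (1.25 - 1) * 449.41 * 3402) = 3910 m/s

3910 m/s


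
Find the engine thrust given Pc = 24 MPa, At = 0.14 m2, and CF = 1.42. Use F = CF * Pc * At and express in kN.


F = 1.42 * 24e6 * 0.14 = 4.7712e+06 N = 4771.2 kN

4771.2 kN


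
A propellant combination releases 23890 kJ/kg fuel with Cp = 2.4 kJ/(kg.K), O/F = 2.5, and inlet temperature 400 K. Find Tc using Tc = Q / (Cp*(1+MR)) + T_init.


Tc = 23890 / (2.4 * (1 + 2.5)) + 400 = 3244 K

3244 K


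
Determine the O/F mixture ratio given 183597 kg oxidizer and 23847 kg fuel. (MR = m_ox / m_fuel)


MR = 183597 / 23847 = 7.7

7.7


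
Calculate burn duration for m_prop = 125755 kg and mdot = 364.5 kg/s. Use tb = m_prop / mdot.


tb = 125755 / 364.5 = 345.0 s

345.0 s


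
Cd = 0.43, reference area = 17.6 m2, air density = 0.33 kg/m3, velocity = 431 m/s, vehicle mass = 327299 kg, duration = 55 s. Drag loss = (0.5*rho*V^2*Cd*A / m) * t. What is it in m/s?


D = 0.5 * 0.33 * 431^2 * 0.43 * 17.6 = 231963.48 N
a = 231963.48 / 327299 = 0.7087 m/s2
dV = 0.7087 * 55 = 39.0 m/s

39.0 m/s
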